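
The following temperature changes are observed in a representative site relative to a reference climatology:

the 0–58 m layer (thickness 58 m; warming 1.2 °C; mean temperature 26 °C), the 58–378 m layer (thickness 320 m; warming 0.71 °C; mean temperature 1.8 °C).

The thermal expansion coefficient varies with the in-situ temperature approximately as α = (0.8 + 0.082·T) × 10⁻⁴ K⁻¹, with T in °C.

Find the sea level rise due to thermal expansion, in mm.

Layer 1: α = (0.8 + 0.082×26)×10⁻⁴ = 2.932×10⁻⁴ K⁻¹
Layer 2: α = (0.8 + 0.082×1.8)×10⁻⁴ = 0.9476×10⁻⁴ K⁻¹
0–58 m: 1.2 × 2.932×10⁻⁴ × 58 = 0.02040672 m
0.9476×10⁻⁴ × 320 × 0.71 = 0.021529472 m
Δh = 0.02040672 + 0.021529472 = 0.041936192 m

42 mm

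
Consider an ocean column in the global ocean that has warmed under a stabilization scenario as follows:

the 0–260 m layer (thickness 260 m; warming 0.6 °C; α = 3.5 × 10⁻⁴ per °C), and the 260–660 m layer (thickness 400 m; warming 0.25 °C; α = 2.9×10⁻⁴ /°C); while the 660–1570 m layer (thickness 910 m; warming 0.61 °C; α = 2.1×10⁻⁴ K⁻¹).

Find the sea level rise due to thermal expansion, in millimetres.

0–260 m: 260 × 0.6 × 3.5×10⁻⁴ = 0.05460 m
400 × 0.25 × 2.9×10⁻⁴ = 0.02900 m
Layer 3: 0.61 × 910 × 2.1×10⁻⁴ = 0.116571 m
Δh = 0.05460 + 0.02900 + 0.116571 = 0.200171 m

200 mm of thermosteric rise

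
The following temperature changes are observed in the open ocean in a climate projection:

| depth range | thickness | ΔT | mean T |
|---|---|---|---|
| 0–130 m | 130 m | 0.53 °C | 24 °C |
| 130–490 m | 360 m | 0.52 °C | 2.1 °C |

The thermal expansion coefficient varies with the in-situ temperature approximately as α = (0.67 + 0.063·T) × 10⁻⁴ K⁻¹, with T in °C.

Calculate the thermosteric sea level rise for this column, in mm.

Δh = 30.1 mm

Layer 1: α = (0.67 + 0.063×24)×10⁻⁴ = 2.182×10⁻⁴ K⁻¹
Layer 2: α = (0.67 + 0.063×2.1)×10⁻⁴ = 0.8023×10⁻⁴ K⁻¹
Layer 1: 0.53 × 2.182×10⁻⁴ × 130 = 0.01503398 m
Layer 2: 360 × 0.8023×10⁻⁴ × 0.52 = 0.015019056 m
Δh = 0.01503398 + 0.015019056 = 0.030053036 m ≈ 30.1 mm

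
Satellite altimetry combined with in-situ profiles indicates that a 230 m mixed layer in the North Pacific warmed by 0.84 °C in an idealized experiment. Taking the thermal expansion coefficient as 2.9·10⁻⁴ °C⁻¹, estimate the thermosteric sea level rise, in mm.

Δh = αΔT·H = 2.9×10⁻⁴ × 0.84 × 230 = 0.056028 m

about 56 mm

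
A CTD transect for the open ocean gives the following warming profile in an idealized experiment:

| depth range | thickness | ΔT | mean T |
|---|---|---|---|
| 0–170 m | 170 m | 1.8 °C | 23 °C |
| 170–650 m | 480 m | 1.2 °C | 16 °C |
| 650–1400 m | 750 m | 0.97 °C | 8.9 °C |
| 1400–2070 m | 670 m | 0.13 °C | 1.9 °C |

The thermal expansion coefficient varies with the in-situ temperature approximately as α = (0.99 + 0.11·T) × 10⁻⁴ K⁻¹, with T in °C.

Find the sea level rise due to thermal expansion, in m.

Layer 1: α = (0.99 + 0.11×23)×10⁻⁴ = 3.52×10⁻⁴ K⁻¹
Layer 2: α = (0.99 + 0.11×16)×10⁻⁴ = 2.75×10⁻⁴ K⁻¹
Layer 3: α = (0.99 + 0.11×8.9)×10⁻⁴ = 1.969×10⁻⁴ K⁻¹
Layer 4: α = (0.99 + 0.11×1.9)×10⁻⁴ = 1.199×10⁻⁴ K⁻¹
Layer 1: 170 × 3.52×10⁻⁴ × 1.8 = 0.107712 m
Layer 2: 480 × 1.2 × 2.75×10⁻⁴ = 0.15840 m
650–1400 m: 750 × 0.97 × 1.969×10⁻⁴ = 0.14324475 m
Layer 4: 0.13 × 670 × 1.199×10⁻⁴ = 0.01044329 m
Δh = 0.107712 + 0.15840 + 0.14324475 + 0.01044329 = 0.41980004 m ≈ 0.420 m

Δh ≈ 0.420 m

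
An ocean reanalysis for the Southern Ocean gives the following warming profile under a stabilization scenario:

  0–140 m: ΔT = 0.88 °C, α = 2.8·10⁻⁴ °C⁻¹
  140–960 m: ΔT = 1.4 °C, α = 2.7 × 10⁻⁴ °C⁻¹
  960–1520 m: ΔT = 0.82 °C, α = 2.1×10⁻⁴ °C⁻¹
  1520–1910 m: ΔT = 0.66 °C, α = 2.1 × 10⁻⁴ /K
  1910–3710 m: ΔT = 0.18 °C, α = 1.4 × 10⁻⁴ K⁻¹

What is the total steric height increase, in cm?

Layer 1: 0.88 × 2.8×10⁻⁴ × 140 = 0.034496 m
140–960 m: 820 × 1.4 × 2.7×10⁻⁴ = 0.30996 m
560 × 2.1×10⁻⁴ × 0.82 = 0.096432 m
1520–1910 m: 390 × 2.1×10⁻⁴ × 0.66 = 0.054054 m
1800 × 1.4×10⁻⁴ × 0.18 = 0.04536 m
Δh = 0.034496 + 0.30996 + 0.096432 + 0.054054 + 0.04536 = 0.540302 m

54.0 cm of thermosteric rise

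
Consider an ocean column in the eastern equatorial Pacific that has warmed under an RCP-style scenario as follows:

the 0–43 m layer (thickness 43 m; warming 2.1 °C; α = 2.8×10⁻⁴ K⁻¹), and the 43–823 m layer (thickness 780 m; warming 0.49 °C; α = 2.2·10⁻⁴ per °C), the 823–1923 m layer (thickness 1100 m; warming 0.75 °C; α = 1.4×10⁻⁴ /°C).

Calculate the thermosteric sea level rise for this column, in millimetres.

Layer 1: 43 × 2.1 × 2.8×10⁻⁴ = 0.025284 m
Layer 2: 0.49 × 780 × 2.2×10⁻⁴ = 0.084084 m
Layer 3: 1.4×10⁻⁴ × 0.75 × 1100 = 0.11550 m
Δh = 0.025284 + 0.084084 + 0.11550 = 0.224868 m

about 220 mm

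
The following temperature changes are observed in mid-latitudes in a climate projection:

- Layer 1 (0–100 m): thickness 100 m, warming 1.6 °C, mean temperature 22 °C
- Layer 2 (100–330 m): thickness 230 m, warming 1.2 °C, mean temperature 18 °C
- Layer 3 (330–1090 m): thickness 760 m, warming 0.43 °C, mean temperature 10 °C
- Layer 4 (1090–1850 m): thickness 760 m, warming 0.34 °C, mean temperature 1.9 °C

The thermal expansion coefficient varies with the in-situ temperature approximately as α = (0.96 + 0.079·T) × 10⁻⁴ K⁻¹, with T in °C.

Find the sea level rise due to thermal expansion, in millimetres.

Layer 1: α = (0.96 + 0.079×22)×10⁻⁴ = 2.698×10⁻⁴ K⁻¹
Layer 2: α = (0.96 + 0.079×18)×10⁻⁴ = 2.382×10⁻⁴ K⁻¹
Layer 3: α = (0.96 + 0.079×10)×10⁻⁴ = 1.75×10⁻⁴ K⁻¹
Layer 4: α = (0.96 + 0.079×1.9)×10⁻⁴ = 1.1101×10⁻⁴ K⁻¹
100 × 1.6 × 2.698×10⁻⁴ = 0.043168 m
100–330 m: 2.382×10⁻⁴ × 1.2 × 230 = 0.0657432 m
Layer 3: 1.75×10⁻⁴ × 760 × 0.43 = 0.05719 m
1.1101×10⁻⁴ × 0.34 × 760 = 0.028684984 m
Δh = 0.043168 + 0.0657432 + 0.05719 + 0.028684984 = 0.194786184 m

195 mm of thermosteric rise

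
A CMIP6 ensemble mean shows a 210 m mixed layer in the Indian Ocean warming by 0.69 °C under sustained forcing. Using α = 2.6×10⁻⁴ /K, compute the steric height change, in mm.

Δh = αΔT·H = 2.6×10⁻⁴ × 0.69 × 210 = 0.037674 m

Δh ≈ 37.7 mm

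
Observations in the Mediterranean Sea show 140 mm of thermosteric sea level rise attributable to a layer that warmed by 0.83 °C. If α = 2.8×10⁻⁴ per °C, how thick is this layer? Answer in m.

H = Δh/(αΔT) = 0.14 / (2.8×10⁻⁴ × 0.83) ≈ 602.4 m

about 602 m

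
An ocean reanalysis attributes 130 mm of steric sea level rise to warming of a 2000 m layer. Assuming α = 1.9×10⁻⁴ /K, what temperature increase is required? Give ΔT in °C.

ΔT = Δh/(αH) = 0.13 / (1.9×10⁻⁴ × 2000) ≈ 0.3421 °C

about 0.342 °C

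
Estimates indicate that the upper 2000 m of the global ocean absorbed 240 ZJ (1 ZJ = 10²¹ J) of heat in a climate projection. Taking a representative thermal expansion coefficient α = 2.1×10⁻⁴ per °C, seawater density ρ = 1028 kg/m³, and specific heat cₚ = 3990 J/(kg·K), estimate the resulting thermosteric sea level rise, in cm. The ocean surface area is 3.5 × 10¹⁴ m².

Δh = 3.51 cm

Per unit area: Q = 240×10²¹ / (3.5×10¹⁴) ≈ 6.857×10⁸ J/m²
Δh = αQ/(ρcₚ) = 2.1×10⁻⁴ × 6.857×10⁸ / (1028 × 3990) ≈ 0.035106 m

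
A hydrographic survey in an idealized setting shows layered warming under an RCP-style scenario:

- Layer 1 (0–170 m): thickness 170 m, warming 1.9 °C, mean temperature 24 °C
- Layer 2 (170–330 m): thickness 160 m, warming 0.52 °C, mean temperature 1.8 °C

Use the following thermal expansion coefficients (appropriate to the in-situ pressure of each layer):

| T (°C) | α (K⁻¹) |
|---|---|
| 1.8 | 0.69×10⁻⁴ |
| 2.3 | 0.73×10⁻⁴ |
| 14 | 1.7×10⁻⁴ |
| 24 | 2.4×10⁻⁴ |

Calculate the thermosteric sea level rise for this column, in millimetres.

Layer 1 at 24 °C → α = 2.4×10⁻⁴ K⁻¹
Layer 2 at 1.8 °C → α = 0.69×10⁻⁴ K⁻¹
170 × 1.9 × 2.4×10⁻⁴ = 0.07752 m
Layer 2: 160 × 0.52 × 0.69×10⁻⁴ = 0.0057408 m
Δh = 0.07752 + 0.0057408 = 0.0832608 m ≈ 83.3 mm

about 83.3 mm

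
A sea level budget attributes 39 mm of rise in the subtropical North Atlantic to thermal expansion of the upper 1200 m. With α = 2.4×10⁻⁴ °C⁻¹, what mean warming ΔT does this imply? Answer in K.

ΔT ≈ 0.135 K

ΔT = Δh/(αH) = 0.039 / (2.4×10⁻⁴ × 1200) ≈ 0.1354 K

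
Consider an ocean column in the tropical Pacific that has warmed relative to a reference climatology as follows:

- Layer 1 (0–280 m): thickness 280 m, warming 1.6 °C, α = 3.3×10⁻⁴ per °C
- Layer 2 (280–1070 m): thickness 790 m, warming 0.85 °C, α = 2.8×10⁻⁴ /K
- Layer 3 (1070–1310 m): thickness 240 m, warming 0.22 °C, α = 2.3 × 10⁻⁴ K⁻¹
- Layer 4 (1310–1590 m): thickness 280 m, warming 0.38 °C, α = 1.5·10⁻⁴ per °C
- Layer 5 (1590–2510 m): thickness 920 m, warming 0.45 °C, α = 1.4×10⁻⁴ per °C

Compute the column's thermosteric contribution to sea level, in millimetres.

Layer 1: 1.6 × 3.3×10⁻⁴ × 280 = 0.14784 m
Layer 2: 790 × 0.85 × 2.8×10⁻⁴ = 0.18802 m
Layer 3: 2.3×10⁻⁴ × 0.22 × 240 = 0.012144 m
1310–1590 m: 1.5×10⁻⁴ × 280 × 0.38 = 0.01596 m
1590–2510 m: 1.4×10⁻⁴ × 920 × 0.45 = 0.05796 m
Δh = 0.14784 + 0.18802 + 0.012144 + 0.01596 + 0.05796 = 0.421924 m

Δh ≈ 422 mm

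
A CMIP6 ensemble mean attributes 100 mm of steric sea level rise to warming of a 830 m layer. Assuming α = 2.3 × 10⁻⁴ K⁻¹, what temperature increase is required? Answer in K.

ΔT = Δh/(αH) = 0.1 / (2.3×10⁻⁴ × 830) ≈ 0.5238 K

ΔT ≈ 0.52 K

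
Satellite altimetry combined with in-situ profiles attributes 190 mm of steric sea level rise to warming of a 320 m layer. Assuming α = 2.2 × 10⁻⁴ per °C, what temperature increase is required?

2.70 K

ΔT = Δh/(αH) = 0.19 / (2.2×10⁻⁴ × 320) ≈ 2.699 K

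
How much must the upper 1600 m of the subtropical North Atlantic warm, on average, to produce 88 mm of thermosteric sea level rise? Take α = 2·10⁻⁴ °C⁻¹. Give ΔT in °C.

ΔT ≈ 0.28 °C

ΔT = Δh/(αH) = 0.088 / (2×10⁻⁴ × 1600) = 0.2750 °C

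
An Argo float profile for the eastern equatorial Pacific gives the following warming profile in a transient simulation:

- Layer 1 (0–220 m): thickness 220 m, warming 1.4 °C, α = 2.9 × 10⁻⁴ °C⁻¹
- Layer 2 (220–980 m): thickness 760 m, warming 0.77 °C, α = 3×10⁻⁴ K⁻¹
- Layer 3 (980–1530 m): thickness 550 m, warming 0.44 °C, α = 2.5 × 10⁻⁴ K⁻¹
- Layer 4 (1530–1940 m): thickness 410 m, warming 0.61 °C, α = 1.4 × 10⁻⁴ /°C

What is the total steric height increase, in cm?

Δh ≈ 36.0 cm

1.4 × 220 × 2.9×10⁻⁴ = 0.08932 m
Layer 2: 0.77 × 760 × 3×10⁻⁴ = 0.17556 m
Layer 3: 2.5×10⁻⁴ × 550 × 0.44 = 0.06050 m
Layer 4: 0.61 × 1.4×10⁻⁴ × 410 = 0.035014 m
Δh = 0.08932 + 0.17556 + 0.06050 + 0.035014 = 0.360394 m ≈ 36.0 cm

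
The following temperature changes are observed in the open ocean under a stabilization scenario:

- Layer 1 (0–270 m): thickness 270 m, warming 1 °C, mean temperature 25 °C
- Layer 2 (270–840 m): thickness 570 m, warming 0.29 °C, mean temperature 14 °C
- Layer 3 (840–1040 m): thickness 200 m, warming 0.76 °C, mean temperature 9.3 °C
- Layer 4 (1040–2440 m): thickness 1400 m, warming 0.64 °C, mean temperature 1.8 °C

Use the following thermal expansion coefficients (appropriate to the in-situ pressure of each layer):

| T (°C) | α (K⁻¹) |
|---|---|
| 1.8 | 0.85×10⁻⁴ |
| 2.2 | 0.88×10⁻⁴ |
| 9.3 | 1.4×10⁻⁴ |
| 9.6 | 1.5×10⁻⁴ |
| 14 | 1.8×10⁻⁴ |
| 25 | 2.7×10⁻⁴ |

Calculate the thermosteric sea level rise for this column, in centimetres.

Layer 1 at 25 °C → α = 2.7×10⁻⁴ K⁻¹
Layer 2 at 14 °C → α = 1.8×10⁻⁴ K⁻¹
Layer 3 at 9.3 °C → α = 1.4×10⁻⁴ K⁻¹
Layer 4 at 1.8 °C → α = 0.85×10⁻⁴ K⁻¹
Layer 1: 1 × 2.7×10⁻⁴ × 270 = 0.07290 m
270–840 m: 570 × 0.29 × 1.8×10⁻⁴ = 0.029754 m
Layer 3: 1.4×10⁻⁴ × 200 × 0.76 = 0.02128 m
1400 × 0.64 × 0.85×10⁻⁴ = 0.07616 m
Δh = 0.07290 + 0.029754 + 0.02128 + 0.07616 = 0.200094 m

Δh = 20.0 cm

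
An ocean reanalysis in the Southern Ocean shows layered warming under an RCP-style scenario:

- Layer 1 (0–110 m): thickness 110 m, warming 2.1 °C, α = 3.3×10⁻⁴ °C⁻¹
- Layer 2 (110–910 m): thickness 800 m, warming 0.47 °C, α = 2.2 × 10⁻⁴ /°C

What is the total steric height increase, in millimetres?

160 mm

0–110 m: 110 × 2.1 × 3.3×10⁻⁴ = 0.07623 m
800 × 2.2×10⁻⁴ × 0.47 = 0.08272 m
Δh = 0.07623 + 0.08272 = 0.15895 m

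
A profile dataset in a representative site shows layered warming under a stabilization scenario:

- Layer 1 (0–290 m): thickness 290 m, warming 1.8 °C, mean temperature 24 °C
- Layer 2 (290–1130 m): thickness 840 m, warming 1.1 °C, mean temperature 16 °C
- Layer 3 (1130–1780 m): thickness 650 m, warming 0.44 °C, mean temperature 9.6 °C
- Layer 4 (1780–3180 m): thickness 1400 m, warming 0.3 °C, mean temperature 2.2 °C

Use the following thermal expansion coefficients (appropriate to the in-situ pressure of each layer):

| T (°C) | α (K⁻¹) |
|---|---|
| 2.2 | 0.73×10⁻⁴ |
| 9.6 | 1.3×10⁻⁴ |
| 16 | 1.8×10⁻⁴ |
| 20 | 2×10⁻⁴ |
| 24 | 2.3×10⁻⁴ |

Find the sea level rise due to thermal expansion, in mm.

Layer 1 at 24 °C → α = 2.3×10⁻⁴ K⁻¹
Layer 2 at 16 °C → α = 1.8×10⁻⁴ K⁻¹
Layer 3 at 9.6 °C → α = 1.3×10⁻⁴ K⁻¹
Layer 4 at 2.2 °C → α = 0.73×10⁻⁴ K⁻¹
0–290 m: 2.3×10⁻⁴ × 290 × 1.8 = 0.12006 m
290–1130 m: 1.1 × 840 × 1.8×10⁻⁴ = 0.16632 m
1130–1780 m: 0.44 × 650 × 1.3×10⁻⁴ = 0.03718 m
1780–3180 m: 1400 × 0.73×10⁻⁴ × 0.3 = 0.03066 m
Δh = 0.12006 + 0.16632 + 0.03718 + 0.03066 = 0.35422 m ≈ 354 mm

Δh ≈ 354 mm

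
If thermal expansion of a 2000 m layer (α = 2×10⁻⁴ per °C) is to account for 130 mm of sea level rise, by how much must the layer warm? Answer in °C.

ΔT = Δh/(αH) = 0.13 / (2×10⁻⁴ × 2000) = 0.3250 °C

0.325 °C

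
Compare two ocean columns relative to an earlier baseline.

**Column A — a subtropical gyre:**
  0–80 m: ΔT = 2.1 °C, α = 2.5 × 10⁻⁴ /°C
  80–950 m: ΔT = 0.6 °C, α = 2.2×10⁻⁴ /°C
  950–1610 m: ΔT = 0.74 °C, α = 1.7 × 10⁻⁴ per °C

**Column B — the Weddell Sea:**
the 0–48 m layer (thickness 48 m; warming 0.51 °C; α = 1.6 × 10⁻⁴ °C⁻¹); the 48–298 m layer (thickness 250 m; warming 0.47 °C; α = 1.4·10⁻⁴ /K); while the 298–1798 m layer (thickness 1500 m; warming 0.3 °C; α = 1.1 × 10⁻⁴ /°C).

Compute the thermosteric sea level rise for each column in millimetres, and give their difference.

A: 240 mm; B: 70 mm; difference 170 mm

A Layer 1: 80 × 2.1 × 2.5×10⁻⁴ = 0.04200 m
A 2.2×10⁻⁴ × 870 × 0.6 = 0.11484 m
A 0.74 × 1.7×10⁻⁴ × 660 = 0.083028 m
A total: 0.239868 m
B Layer 1: 0.51 × 1.6×10⁻⁴ × 48 = 0.0039168 m
B Layer 2: 250 × 1.4×10⁻⁴ × 0.47 = 0.01645 m
B 0.3 × 1.1×10⁻⁴ × 1500 = 0.04950 m
B total: 0.0698668 m
Difference: 0.239868 − 0.0698668 = 0.1700012 m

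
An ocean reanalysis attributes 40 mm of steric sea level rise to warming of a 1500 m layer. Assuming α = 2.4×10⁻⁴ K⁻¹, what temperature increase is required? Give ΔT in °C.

0.111 °C

ΔT = Δh/(αH) = 0.04 / (2.4×10⁻⁴ × 1500) ≈ 0.1111 °C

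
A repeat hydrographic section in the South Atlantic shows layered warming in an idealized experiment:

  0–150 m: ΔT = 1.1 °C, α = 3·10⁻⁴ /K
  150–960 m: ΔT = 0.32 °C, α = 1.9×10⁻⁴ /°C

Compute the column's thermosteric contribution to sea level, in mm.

98.7 mm of thermosteric rise

1.1 × 3×10⁻⁴ × 150 = 0.04950 m
1.9×10⁻⁴ × 0.32 × 810 = 0.049248 m
Δh = 0.04950 + 0.049248 = 0.098748 m ≈ 98.7 mm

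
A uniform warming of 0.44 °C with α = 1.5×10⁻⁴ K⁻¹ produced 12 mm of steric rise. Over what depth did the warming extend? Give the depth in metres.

H = Δh/(αΔT) = 0.012 / (1.5×10⁻⁴ × 0.44) ≈ 181.8 m

about 180 m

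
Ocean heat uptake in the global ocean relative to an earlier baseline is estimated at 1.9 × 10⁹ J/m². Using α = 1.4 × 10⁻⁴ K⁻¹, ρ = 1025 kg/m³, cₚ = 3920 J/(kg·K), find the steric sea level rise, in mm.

Δh = αQ/(ρcₚ) = 1.4×10⁻⁴ × 1.9×10⁹ / (1025 × 3920) ≈ 0.066202 m

Δh = 66 mm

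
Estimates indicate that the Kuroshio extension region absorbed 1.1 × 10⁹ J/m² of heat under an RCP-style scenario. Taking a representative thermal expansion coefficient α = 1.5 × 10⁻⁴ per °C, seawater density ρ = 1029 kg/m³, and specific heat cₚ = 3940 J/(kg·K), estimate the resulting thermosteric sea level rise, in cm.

Δh = αQ/(ρcₚ) = 1.5×10⁻⁴ × 1.1×10⁹ / (1029 × 3940) ≈ 0.040698 m

Δh = 4.1 cm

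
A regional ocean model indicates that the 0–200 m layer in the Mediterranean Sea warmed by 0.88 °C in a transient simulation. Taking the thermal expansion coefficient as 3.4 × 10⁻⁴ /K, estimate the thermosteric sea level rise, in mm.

Δh = αΔT·H = 3.4×10⁻⁴ × 0.88 × 200 = 0.05984 m

Δh = 59.8 mm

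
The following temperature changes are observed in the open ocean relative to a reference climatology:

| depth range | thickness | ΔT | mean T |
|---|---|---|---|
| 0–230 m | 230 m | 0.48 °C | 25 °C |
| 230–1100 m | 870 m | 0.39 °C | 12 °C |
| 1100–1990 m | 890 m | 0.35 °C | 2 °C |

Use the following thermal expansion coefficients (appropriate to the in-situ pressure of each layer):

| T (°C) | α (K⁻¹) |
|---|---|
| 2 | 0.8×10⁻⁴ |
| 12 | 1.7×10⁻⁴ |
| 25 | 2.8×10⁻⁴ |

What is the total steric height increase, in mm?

110 mm

Layer 1 at 25 °C → α = 2.8×10⁻⁴ K⁻¹
Layer 2 at 12 °C → α = 1.7×10⁻⁴ K⁻¹
Layer 3 at 2 °C → α = 0.8×10⁻⁴ K⁻¹
2.8×10⁻⁴ × 230 × 0.48 = 0.030912 m
Layer 2: 870 × 0.39 × 1.7×10⁻⁴ = 0.057681 m
Layer 3: 0.35 × 890 × 0.8×10⁻⁴ = 0.02492 m
Δh = 0.030912 + 0.057681 + 0.02492 = 0.113513 m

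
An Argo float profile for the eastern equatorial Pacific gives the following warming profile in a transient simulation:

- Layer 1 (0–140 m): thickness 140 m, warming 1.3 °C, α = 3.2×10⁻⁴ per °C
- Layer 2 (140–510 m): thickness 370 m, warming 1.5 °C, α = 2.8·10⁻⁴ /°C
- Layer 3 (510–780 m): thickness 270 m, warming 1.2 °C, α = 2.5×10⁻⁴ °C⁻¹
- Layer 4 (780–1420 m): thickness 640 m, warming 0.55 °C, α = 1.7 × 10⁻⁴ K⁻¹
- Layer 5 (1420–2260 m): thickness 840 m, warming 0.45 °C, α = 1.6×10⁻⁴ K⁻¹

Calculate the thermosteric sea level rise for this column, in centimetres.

3.2×10⁻⁴ × 1.3 × 140 = 0.05824 m
2.8×10⁻⁴ × 370 × 1.5 = 0.15540 m
270 × 1.2 × 2.5×10⁻⁴ = 0.08100 m
Layer 4: 1.7×10⁻⁴ × 0.55 × 640 = 0.05984 m
1420–2260 m: 840 × 0.45 × 1.6×10⁻⁴ = 0.06048 m
Δh = 0.05824 + 0.15540 + 0.08100 + 0.05984 + 0.06048 = 0.41496 m ≈ 41.5 cm

41.5 cm of thermosteric rise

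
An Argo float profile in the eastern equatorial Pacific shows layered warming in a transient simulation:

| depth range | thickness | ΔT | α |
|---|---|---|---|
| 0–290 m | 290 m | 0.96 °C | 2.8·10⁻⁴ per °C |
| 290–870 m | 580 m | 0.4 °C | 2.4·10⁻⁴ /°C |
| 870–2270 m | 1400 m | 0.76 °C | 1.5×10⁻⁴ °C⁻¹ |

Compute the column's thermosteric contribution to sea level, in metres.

0.293 m

Layer 1: 0.96 × 2.8×10⁻⁴ × 290 = 0.077952 m
290–870 m: 580 × 2.4×10⁻⁴ × 0.4 = 0.05568 m
Layer 3: 1400 × 0.76 × 1.5×10⁻⁴ = 0.15960 m
Δh = 0.077952 + 0.05568 + 0.15960 = 0.293232 m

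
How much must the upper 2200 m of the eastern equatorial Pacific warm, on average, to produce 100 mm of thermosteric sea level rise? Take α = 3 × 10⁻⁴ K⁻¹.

ΔT = Δh/(αH) = 0.1 / (3×10⁻⁴ × 2200) ≈ 0.1515 K

ΔT ≈ 0.15 K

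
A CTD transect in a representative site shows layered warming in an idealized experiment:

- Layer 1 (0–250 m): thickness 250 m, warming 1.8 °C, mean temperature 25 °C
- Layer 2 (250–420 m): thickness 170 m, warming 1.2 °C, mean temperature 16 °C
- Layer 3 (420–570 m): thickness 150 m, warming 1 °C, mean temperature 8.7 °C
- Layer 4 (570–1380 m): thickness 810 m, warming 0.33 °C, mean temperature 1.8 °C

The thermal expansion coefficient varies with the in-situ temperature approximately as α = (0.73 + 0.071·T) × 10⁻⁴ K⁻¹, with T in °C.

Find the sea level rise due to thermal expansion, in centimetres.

Layer 1: α = (0.73 + 0.071×25)×10⁻⁴ = 2.505×10⁻⁴ K⁻¹
Layer 2: α = (0.73 + 0.071×16)×10⁻⁴ = 1.866×10⁻⁴ K⁻¹
Layer 3: α = (0.73 + 0.071×8.7)×10⁻⁴ = 1.3477×10⁻⁴ K⁻¹
Layer 4: α = (0.73 + 0.071×1.8)×10⁻⁴ = 0.8578×10⁻⁴ K⁻¹
1.8 × 250 × 2.505×10⁻⁴ = 0.112725 m
Layer 2: 1.866×10⁻⁴ × 1.2 × 170 = 0.0380664 m
420–570 m: 1 × 150 × 1.3477×10⁻⁴ = 0.0202155 m
570–1380 m: 0.8578×10⁻⁴ × 810 × 0.33 = 0.022928994 m
Δh = 0.112725 + 0.0380664 + 0.0202155 + 0.022928994 = 0.193935894 m

about 19 cm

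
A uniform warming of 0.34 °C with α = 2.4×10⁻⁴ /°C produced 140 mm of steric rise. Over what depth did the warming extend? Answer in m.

H = Δh/(αΔT) = 0.14 / (2.4×10⁻⁴ × 0.34) ≈ 1716 m

about 1720 m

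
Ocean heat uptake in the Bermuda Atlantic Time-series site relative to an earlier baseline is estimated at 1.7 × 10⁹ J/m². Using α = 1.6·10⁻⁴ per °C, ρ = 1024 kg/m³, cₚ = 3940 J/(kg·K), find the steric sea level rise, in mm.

Δh ≈ 67 mm

Δh = αQ/(ρcₚ) = 1.6×10⁻⁴ × 1.7×10⁹ / (1024 × 3940) ≈ 0.067418 m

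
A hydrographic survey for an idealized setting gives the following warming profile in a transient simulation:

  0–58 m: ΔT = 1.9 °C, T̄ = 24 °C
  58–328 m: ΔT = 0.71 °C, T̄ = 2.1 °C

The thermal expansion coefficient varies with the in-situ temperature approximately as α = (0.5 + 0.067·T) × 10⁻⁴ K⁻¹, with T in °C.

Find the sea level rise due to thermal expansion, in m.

about 0.0355 m

Layer 1: α = (0.5 + 0.067×24)×10⁻⁴ = 2.108×10⁻⁴ K⁻¹
Layer 2: α = (0.5 + 0.067×2.1)×10⁻⁴ = 0.6407×10⁻⁴ K⁻¹
0–58 m: 1.9 × 2.108×10⁻⁴ × 58 = 0.02323016 m
0.6407×10⁻⁴ × 0.71 × 270 = 0.012282219 m
Δh = 0.02323016 + 0.012282219 = 0.035512379 m ≈ 0.0355 m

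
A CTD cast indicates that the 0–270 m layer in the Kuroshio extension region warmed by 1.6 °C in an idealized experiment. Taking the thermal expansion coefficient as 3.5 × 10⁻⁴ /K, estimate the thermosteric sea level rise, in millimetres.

Δh = αΔT·H = 3.5×10⁻⁴ × 1.6 × 270 = 0.15120 m

about 151 mm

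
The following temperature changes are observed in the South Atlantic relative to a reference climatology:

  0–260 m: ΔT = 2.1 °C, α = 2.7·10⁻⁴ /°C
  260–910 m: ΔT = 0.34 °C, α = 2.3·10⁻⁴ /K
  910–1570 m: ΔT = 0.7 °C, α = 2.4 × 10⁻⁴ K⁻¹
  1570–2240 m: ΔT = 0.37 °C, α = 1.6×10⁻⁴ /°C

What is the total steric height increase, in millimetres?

0–260 m: 2.1 × 260 × 2.7×10⁻⁴ = 0.14742 m
Layer 2: 0.34 × 650 × 2.3×10⁻⁴ = 0.05083 m
910–1570 m: 2.4×10⁻⁴ × 660 × 0.7 = 0.11088 m
670 × 1.6×10⁻⁴ × 0.37 = 0.039664 m
Δh = 0.14742 + 0.05083 + 0.11088 + 0.039664 = 0.348794 m

Δh = 350 mm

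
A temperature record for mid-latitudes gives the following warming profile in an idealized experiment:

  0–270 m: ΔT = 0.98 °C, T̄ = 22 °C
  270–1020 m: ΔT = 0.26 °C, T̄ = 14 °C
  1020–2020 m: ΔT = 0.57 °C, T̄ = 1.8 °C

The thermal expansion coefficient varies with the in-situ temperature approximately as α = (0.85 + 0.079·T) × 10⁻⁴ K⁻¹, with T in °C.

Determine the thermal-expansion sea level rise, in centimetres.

Layer 1: α = (0.85 + 0.079×22)×10⁻⁴ = 2.588×10⁻⁴ K⁻¹
Layer 2: α = (0.85 + 0.079×14)×10⁻⁴ = 1.956×10⁻⁴ K⁻¹
Layer 3: α = (0.85 + 0.079×1.8)×10⁻⁴ = 0.9922×10⁻⁴ K⁻¹
0.98 × 270 × 2.588×10⁻⁴ = 0.06847848 m
Layer 2: 0.26 × 1.956×10⁻⁴ × 750 = 0.038142 m
0.9922×10⁻⁴ × 1000 × 0.57 = 0.0565554 m
Δh = 0.06847848 + 0.038142 + 0.0565554 = 0.16317588 m ≈ 16.3 cm

Δh ≈ 16.3 cm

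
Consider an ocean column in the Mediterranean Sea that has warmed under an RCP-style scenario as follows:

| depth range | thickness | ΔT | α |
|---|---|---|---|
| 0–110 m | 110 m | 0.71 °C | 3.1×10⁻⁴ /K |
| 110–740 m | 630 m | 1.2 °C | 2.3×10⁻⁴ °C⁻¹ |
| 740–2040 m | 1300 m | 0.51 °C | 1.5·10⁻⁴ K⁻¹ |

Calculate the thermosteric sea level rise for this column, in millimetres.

about 300 mm

Layer 1: 3.1×10⁻⁴ × 110 × 0.71 = 0.024211 m
Layer 2: 1.2 × 630 × 2.3×10⁻⁴ = 0.17388 m
Layer 3: 0.51 × 1300 × 1.5×10⁻⁴ = 0.09945 m
Δh = 0.024211 + 0.17388 + 0.09945 = 0.297541 m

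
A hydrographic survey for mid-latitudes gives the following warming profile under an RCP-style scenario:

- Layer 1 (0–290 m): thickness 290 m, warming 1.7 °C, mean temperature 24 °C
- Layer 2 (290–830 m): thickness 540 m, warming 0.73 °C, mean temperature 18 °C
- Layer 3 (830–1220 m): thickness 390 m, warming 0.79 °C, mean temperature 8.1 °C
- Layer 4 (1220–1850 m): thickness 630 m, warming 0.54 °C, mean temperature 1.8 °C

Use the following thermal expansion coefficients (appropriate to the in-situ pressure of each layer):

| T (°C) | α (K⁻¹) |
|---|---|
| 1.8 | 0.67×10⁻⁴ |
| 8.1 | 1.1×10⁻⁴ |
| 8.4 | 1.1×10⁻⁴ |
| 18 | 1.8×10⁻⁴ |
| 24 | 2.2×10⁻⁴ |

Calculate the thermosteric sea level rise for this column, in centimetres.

Δh ≈ 23.6 cm

Layer 1 at 24 °C → α = 2.2×10⁻⁴ K⁻¹
Layer 2 at 18 °C → α = 1.8×10⁻⁴ K⁻¹
Layer 3 at 8.1 °C → α = 1.1×10⁻⁴ K⁻¹
Layer 4 at 1.8 °C → α = 0.67×10⁻⁴ K⁻¹
0–290 m: 290 × 2.2×10⁻⁴ × 1.7 = 0.10846 m
Layer 2: 0.73 × 1.8×10⁻⁴ × 540 = 0.070956 m
Layer 3: 1.1×10⁻⁴ × 0.79 × 390 = 0.033891 m
Layer 4: 630 × 0.67×10⁻⁴ × 0.54 = 0.0227934 m
Δh = 0.10846 + 0.070956 + 0.033891 + 0.0227934 = 0.2361004 m ≈ 23.6 cm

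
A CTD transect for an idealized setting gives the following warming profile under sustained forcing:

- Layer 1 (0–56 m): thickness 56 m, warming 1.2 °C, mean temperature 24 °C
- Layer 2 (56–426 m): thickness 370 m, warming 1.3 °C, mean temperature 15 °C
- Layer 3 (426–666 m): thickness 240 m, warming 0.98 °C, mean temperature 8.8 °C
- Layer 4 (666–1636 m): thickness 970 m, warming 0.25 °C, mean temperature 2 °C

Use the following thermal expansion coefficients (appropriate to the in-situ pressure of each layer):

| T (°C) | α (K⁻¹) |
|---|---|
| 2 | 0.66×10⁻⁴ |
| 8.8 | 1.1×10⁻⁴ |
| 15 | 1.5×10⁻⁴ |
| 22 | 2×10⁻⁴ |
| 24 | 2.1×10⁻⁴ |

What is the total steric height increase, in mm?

Layer 1 at 24 °C → α = 2.1×10⁻⁴ K⁻¹
Layer 2 at 15 °C → α = 1.5×10⁻⁴ K⁻¹
Layer 3 at 8.8 °C → α = 1.1×10⁻⁴ K⁻¹
Layer 4 at 2 °C → α = 0.66×10⁻⁴ K⁻¹
0–56 m: 2.1×10⁻⁴ × 56 × 1.2 = 0.014112 m
Layer 2: 1.5×10⁻⁴ × 370 × 1.3 = 0.07215 m
Layer 3: 0.98 × 1.1×10⁻⁴ × 240 = 0.025872 m
970 × 0.66×10⁻⁴ × 0.25 = 0.016005 m
Δh = 0.014112 + 0.07215 + 0.025872 + 0.016005 = 0.128139 m ≈ 130 mm

Δh ≈ 130 mm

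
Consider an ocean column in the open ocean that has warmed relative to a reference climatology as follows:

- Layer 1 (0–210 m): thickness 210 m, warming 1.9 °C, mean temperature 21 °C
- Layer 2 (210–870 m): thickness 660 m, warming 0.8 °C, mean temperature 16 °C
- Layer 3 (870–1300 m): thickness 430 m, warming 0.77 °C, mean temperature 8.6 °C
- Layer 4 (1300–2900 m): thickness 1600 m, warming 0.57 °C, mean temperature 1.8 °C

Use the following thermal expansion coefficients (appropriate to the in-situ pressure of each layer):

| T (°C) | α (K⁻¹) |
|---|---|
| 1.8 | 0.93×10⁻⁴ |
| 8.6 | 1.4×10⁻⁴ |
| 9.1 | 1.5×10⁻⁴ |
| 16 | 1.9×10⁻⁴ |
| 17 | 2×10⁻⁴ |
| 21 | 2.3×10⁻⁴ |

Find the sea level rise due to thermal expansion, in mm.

Layer 1 at 21 °C → α = 2.3×10⁻⁴ K⁻¹
Layer 2 at 16 °C → α = 1.9×10⁻⁴ K⁻¹
Layer 3 at 8.6 °C → α = 1.4×10⁻⁴ K⁻¹
Layer 4 at 1.8 °C → α = 0.93×10⁻⁴ K⁻¹
Layer 1: 2.3×10⁻⁴ × 210 × 1.9 = 0.09177 m
210–870 m: 1.9×10⁻⁴ × 660 × 0.8 = 0.10032 m
Layer 3: 1.4×10⁻⁴ × 0.77 × 430 = 0.046354 m
Layer 4: 1600 × 0.93×10⁻⁴ × 0.57 = 0.084816 m
Δh = 0.09177 + 0.10032 + 0.046354 + 0.084816 = 0.32326 m

323 mm of thermosteric rise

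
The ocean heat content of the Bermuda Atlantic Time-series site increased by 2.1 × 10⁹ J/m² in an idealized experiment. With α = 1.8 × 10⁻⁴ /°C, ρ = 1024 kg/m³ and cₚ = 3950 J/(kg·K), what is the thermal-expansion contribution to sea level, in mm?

about 93.5 mm

Δh = αQ/(ρcₚ) = 1.8×10⁻⁴ × 2.1×10⁹ / (1024 × 3950) ≈ 0.093453 m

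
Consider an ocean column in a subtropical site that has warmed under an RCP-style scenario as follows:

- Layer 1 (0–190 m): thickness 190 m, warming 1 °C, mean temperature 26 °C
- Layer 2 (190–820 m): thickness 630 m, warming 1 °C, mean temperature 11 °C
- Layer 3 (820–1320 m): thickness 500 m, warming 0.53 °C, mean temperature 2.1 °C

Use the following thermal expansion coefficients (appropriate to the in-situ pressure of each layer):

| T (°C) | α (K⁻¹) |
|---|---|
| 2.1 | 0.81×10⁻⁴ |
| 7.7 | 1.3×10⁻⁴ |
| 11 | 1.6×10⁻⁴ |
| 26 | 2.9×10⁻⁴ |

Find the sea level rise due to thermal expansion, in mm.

177 mm of thermosteric rise

Layer 1 at 26 °C → α = 2.9×10⁻⁴ K⁻¹
Layer 2 at 11 °C → α = 1.6×10⁻⁴ K⁻¹
Layer 3 at 2.1 °C → α = 0.81×10⁻⁴ K⁻¹
Layer 1: 2.9×10⁻⁴ × 1 × 190 = 0.05510 m
190–820 m: 630 × 1 × 1.6×10⁻⁴ = 0.10080 m
820–1320 m: 500 × 0.53 × 0.81×10⁻⁴ = 0.021465 m
Δh = 0.05510 + 0.10080 + 0.021465 = 0.177365 m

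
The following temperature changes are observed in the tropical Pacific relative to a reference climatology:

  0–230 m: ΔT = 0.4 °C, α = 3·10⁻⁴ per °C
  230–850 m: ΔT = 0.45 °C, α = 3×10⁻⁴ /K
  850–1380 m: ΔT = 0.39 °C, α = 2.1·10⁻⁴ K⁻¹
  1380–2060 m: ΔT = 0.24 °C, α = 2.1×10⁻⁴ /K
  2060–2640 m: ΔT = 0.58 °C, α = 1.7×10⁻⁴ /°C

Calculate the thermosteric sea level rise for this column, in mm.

0–230 m: 3×10⁻⁴ × 230 × 0.4 = 0.02760 m
230–850 m: 3×10⁻⁴ × 0.45 × 620 = 0.08370 m
850–1380 m: 530 × 2.1×10⁻⁴ × 0.39 = 0.043407 m
0.24 × 2.1×10⁻⁴ × 680 = 0.034272 m
Layer 5: 580 × 1.7×10⁻⁴ × 0.58 = 0.057188 m
Δh = 0.02760 + 0.08370 + 0.043407 + 0.034272 + 0.057188 = 0.246167 m

about 246 mm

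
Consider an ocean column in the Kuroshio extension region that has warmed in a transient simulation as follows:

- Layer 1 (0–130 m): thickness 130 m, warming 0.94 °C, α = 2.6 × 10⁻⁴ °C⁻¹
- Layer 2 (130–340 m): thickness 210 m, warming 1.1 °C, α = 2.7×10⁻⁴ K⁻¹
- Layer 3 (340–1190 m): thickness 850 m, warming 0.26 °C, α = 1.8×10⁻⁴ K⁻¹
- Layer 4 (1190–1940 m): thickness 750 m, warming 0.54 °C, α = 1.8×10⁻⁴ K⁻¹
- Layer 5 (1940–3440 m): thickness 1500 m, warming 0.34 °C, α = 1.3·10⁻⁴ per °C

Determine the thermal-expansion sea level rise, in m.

0–130 m: 130 × 0.94 × 2.6×10⁻⁴ = 0.031772 m
1.1 × 2.7×10⁻⁴ × 210 = 0.06237 m
850 × 1.8×10⁻⁴ × 0.26 = 0.03978 m
1190–1940 m: 1.8×10⁻⁴ × 0.54 × 750 = 0.07290 m
1.3×10⁻⁴ × 1500 × 0.34 = 0.06630 m
Δh = 0.031772 + 0.06237 + 0.03978 + 0.07290 + 0.06630 = 0.273122 m

Δh ≈ 0.273 m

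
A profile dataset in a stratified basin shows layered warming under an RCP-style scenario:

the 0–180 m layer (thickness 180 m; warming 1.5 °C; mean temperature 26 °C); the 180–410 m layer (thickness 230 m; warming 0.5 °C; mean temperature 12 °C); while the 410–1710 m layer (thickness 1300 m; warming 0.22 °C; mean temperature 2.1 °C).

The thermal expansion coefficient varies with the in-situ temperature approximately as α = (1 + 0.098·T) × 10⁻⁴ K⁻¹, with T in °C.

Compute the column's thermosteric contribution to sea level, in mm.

Layer 1: α = (1 + 0.098×26)×10⁻⁴ = 3.548×10⁻⁴ K⁻¹
Layer 2: α = (1 + 0.098×12)×10⁻⁴ = 2.176×10⁻⁴ K⁻¹
Layer 3: α = (1 + 0.098×2.1)×10⁻⁴ = 1.2058×10⁻⁴ K⁻¹
0–180 m: 180 × 3.548×10⁻⁴ × 1.5 = 0.095796 m
230 × 2.176×10⁻⁴ × 0.5 = 0.025024 m
Layer 3: 1.2058×10⁻⁴ × 0.22 × 1300 = 0.03448588 m
Δh = 0.095796 + 0.025024 + 0.03448588 = 0.15530588 m

Δh ≈ 155 mm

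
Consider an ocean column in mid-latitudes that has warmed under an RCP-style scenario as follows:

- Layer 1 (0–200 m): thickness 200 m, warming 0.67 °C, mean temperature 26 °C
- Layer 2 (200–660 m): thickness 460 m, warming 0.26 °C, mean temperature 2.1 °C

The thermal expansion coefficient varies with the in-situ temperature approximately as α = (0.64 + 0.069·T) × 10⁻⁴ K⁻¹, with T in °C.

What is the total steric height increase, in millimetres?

42 mm of thermosteric rise

Layer 1: α = (0.64 + 0.069×26)×10⁻⁴ = 2.434×10⁻⁴ K⁻¹
Layer 2: α = (0.64 + 0.069×2.1)×10⁻⁴ = 0.7849×10⁻⁴ K⁻¹
0–200 m: 0.67 × 200 × 2.434×10⁻⁴ = 0.0326156 m
200–660 m: 460 × 0.7849×10⁻⁴ × 0.26 = 0.009387404 m
Δh = 0.0326156 + 0.009387404 = 0.042003004 m ≈ 42 mm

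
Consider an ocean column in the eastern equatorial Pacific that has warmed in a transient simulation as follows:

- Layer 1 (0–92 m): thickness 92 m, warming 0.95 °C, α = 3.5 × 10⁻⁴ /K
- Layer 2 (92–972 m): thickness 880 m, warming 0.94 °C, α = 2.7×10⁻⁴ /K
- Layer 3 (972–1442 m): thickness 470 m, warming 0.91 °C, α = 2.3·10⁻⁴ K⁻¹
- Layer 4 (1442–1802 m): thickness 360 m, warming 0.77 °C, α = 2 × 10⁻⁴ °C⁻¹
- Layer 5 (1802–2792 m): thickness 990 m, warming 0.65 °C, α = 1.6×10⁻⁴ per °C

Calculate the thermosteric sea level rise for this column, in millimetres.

Δh = 511 mm

Layer 1: 0.95 × 3.5×10⁻⁴ × 92 = 0.03059 m
880 × 0.94 × 2.7×10⁻⁴ = 0.223344 m
470 × 2.3×10⁻⁴ × 0.91 = 0.098371 m
360 × 2×10⁻⁴ × 0.77 = 0.05544 m
990 × 0.65 × 1.6×10⁻⁴ = 0.10296 m
Δh = 0.03059 + 0.223344 + 0.098371 + 0.05544 + 0.10296 = 0.510705 m ≈ 511 mm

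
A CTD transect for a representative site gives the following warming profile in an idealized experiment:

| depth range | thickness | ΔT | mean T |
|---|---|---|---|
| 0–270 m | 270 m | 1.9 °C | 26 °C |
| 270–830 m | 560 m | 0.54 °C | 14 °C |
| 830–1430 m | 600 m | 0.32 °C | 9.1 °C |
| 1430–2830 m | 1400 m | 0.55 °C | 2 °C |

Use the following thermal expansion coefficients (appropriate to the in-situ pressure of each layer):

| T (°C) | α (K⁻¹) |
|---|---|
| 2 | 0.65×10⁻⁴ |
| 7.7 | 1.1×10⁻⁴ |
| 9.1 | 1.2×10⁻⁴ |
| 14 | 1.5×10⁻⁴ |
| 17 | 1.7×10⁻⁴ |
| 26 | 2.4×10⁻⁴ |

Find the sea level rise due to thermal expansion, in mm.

240 mm of thermosteric rise

Layer 1 at 26 °C → α = 2.4×10⁻⁴ K⁻¹
Layer 2 at 14 °C → α = 1.5×10⁻⁴ K⁻¹
Layer 3 at 9.1 °C → α = 1.2×10⁻⁴ K⁻¹
Layer 4 at 2 °C → α = 0.65×10⁻⁴ K⁻¹
Layer 1: 270 × 2.4×10⁻⁴ × 1.9 = 0.12312 m
270–830 m: 0.54 × 1.5×10⁻⁴ × 560 = 0.04536 m
1.2×10⁻⁴ × 0.32 × 600 = 0.02304 m
Layer 4: 0.55 × 1400 × 0.65×10⁻⁴ = 0.05005 m
Δh = 0.12312 + 0.04536 + 0.02304 + 0.05005 = 0.24157 m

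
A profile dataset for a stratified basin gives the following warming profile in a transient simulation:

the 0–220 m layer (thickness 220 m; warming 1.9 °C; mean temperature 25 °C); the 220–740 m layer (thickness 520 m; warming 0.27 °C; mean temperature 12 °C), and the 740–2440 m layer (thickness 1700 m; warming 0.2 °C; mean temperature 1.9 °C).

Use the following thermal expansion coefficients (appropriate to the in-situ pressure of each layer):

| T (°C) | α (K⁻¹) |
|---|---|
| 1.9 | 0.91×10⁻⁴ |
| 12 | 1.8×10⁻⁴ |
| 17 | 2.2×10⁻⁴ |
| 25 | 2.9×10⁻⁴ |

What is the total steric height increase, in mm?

Layer 1 at 25 °C → α = 2.9×10⁻⁴ K⁻¹
Layer 2 at 12 °C → α = 1.8×10⁻⁴ K⁻¹
Layer 3 at 1.9 °C → α = 0.91×10⁻⁴ K⁻¹
220 × 2.9×10⁻⁴ × 1.9 = 0.12122 m
520 × 1.8×10⁻⁴ × 0.27 = 0.025272 m
Layer 3: 0.2 × 0.91×10⁻⁴ × 1700 = 0.03094 m
Δh = 0.12122 + 0.025272 + 0.03094 = 0.177432 m

Δh ≈ 180 mm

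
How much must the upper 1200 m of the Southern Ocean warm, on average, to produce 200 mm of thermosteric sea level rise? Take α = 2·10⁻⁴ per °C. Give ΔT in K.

ΔT = Δh/(αH) = 0.2 / (2×10⁻⁴ × 1200) ≈ 0.8333 K

about 0.83 K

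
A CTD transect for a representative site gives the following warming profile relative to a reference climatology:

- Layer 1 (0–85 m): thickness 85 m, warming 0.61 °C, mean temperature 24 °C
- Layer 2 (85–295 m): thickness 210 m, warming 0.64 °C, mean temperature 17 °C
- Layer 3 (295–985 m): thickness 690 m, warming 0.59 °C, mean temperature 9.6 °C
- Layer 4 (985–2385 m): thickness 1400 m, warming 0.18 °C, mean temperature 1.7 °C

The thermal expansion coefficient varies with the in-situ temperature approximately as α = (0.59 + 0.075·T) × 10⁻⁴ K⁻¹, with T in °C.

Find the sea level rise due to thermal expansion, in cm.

10.9 cm

Layer 1: α = (0.59 + 0.075×24)×10⁻⁴ = 2.39×10⁻⁴ K⁻¹
Layer 2: α = (0.59 + 0.075×17)×10⁻⁴ = 1.865×10⁻⁴ K⁻¹
Layer 3: α = (0.59 + 0.075×9.6)×10⁻⁴ = 1.31×10⁻⁴ K⁻¹
Layer 4: α = (0.59 + 0.075×1.7)×10⁻⁴ = 0.7175×10⁻⁴ K⁻¹
2.39×10⁻⁴ × 0.61 × 85 = 0.01239215 m
1.865×10⁻⁴ × 210 × 0.64 = 0.0250656 m
1.31×10⁻⁴ × 0.59 × 690 = 0.0533301 m
Layer 4: 1400 × 0.18 × 0.7175×10⁻⁴ = 0.018081 m
Δh = 0.01239215 + 0.0250656 + 0.0533301 + 0.018081 = 0.10886885 m ≈ 10.9 cm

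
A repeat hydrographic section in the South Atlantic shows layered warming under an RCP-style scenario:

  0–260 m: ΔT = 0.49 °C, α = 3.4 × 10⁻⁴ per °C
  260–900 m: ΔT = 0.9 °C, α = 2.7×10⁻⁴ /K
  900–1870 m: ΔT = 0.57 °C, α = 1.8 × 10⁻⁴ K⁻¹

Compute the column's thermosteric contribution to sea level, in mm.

260 × 3.4×10⁻⁴ × 0.49 = 0.043316 m
260–900 m: 2.7×10⁻⁴ × 640 × 0.9 = 0.15552 m
900–1870 m: 1.8×10⁻⁴ × 970 × 0.57 = 0.099522 m
Δh = 0.043316 + 0.15552 + 0.099522 = 0.298358 m

300 mm of thermosteric rise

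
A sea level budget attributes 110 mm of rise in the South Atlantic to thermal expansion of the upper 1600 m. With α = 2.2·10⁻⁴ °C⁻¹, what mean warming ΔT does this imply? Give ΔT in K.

ΔT = Δh/(αH) = 0.11 / (2.2×10⁻⁴ × 1600) = 0.3125 K

about 0.313 K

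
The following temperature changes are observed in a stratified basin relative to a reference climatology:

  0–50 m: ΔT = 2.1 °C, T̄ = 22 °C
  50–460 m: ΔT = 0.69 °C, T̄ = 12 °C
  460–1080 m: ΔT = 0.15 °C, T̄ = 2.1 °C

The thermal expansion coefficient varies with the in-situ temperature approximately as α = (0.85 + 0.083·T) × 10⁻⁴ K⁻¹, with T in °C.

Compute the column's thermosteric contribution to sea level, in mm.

Layer 1: α = (0.85 + 0.083×22)×10⁻⁴ = 2.676×10⁻⁴ K⁻¹
Layer 2: α = (0.85 + 0.083×12)×10⁻⁴ = 1.846×10⁻⁴ K⁻¹
Layer 3: α = (0.85 + 0.083×2.1)×10⁻⁴ = 1.0243×10⁻⁴ K⁻¹
Layer 1: 2.1 × 2.676×10⁻⁴ × 50 = 0.028098 m
50–460 m: 410 × 0.69 × 1.846×10⁻⁴ = 0.05222334 m
Layer 3: 1.0243×10⁻⁴ × 620 × 0.15 = 0.00952599 m
Δh = 0.028098 + 0.05222334 + 0.00952599 = 0.08984733 m

89.8 mm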